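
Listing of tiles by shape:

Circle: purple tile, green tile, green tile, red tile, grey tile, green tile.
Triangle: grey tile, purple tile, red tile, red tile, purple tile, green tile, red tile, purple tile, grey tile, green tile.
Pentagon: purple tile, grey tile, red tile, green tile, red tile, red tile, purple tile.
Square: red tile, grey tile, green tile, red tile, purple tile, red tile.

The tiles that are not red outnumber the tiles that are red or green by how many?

tiles that are not red: 19.
tiles that are red or green: 17.
19 − 17 = 2.

2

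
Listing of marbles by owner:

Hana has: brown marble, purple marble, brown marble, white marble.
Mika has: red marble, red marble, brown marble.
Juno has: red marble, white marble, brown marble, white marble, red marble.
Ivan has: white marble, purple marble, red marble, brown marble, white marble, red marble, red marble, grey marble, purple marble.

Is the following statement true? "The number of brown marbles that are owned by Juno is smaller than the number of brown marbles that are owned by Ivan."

False

|brown marbles owned by Juno| = 1.
|brown marbles owned by Ivan| = 1.
The claim requires 1 < 1, which does not hold.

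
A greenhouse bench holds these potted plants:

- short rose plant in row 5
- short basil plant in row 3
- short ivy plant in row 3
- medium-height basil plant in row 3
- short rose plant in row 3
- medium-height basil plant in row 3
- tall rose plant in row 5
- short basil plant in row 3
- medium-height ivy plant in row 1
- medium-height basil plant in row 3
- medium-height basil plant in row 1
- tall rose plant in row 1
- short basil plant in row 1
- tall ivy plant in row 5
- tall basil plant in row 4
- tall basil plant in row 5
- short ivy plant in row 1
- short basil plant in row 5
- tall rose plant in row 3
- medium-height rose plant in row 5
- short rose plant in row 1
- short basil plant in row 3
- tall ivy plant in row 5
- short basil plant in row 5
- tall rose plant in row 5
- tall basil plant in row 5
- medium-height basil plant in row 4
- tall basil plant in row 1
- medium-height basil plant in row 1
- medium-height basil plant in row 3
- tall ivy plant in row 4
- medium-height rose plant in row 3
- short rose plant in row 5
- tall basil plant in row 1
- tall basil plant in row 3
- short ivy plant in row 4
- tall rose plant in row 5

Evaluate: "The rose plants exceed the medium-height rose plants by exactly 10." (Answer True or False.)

There are 11 rose plants.
There are 2 medium-height rose plants.
The claim requires 11 − 2 (= 9) to equal 10, which does not hold.

False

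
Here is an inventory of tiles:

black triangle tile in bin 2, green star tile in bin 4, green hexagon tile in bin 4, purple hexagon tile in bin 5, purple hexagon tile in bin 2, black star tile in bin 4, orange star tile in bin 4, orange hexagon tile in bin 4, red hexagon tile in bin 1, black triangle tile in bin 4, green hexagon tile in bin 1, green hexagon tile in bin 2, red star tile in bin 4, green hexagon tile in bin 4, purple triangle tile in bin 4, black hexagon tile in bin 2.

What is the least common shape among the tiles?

triangle

Counts by shape: hexagon 9, star 4, triangle 3.
The minimum is 3, held uniquely by triangle.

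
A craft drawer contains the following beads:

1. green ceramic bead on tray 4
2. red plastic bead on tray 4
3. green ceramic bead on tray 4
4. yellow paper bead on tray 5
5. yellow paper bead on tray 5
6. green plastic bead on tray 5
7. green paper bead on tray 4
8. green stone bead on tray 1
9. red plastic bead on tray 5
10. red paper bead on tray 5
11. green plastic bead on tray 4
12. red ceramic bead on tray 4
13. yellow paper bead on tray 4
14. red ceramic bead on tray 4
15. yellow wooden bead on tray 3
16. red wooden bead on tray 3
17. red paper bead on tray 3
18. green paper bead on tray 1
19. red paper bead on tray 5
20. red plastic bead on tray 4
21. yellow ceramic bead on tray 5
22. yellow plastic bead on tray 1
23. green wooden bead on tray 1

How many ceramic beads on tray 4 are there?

4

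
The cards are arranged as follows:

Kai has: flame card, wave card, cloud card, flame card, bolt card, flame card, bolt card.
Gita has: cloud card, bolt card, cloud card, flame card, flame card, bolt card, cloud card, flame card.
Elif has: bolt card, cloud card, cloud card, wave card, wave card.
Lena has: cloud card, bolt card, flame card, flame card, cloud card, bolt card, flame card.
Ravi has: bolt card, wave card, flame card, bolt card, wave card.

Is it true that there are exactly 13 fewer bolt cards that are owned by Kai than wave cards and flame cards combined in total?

|bolt cards owned by Kai| = 2.
wave cards: 5; flame cards: 10; combined: 5 + 10 = 15.
The claim requires 15 − 2 (= 13) to equal 13, which holds.

True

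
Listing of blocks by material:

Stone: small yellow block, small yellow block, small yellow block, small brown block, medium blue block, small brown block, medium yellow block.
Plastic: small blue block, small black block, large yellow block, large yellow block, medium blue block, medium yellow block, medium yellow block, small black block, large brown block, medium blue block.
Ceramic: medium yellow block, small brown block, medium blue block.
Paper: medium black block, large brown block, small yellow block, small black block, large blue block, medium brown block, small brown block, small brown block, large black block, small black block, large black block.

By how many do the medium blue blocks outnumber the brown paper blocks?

medium blue blocks: 4.
brown paper blocks: 4.
4 − 4 = 0.

0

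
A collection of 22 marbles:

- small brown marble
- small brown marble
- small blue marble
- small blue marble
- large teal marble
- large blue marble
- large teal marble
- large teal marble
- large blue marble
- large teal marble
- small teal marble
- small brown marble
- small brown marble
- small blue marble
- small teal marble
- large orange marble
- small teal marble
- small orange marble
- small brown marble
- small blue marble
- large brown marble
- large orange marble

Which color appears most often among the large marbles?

teal

Counts by color (restricted to large marbles): teal 4, orange 2, blue 2, brown 1.
The maximum is 4, held uniquely by teal.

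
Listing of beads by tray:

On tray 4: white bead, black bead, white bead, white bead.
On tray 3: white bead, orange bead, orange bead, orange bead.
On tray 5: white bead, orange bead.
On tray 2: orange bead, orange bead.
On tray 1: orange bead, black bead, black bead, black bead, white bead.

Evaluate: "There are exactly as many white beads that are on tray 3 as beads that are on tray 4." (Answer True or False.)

white beads on tray 3: 1.
beads on tray 4: 4.
The claim requires 1 = 4, which does not hold.

False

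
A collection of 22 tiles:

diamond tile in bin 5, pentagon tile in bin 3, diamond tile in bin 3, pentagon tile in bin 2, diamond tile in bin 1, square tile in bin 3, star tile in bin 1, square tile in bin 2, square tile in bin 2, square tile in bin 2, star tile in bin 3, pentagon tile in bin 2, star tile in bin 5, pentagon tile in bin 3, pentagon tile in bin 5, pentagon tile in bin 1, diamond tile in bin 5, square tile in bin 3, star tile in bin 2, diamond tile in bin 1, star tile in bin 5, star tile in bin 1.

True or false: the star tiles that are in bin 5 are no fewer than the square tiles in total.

There are 2 star tiles in bin 5.
There are 5 square tiles.
The claim requires 2 ≥ 5, which does not hold.

False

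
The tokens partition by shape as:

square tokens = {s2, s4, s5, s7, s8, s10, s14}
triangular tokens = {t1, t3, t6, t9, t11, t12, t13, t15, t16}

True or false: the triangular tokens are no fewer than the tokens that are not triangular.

True

There are 9 triangular tokens.
There are 7 tokens that are not triangular.
The claim requires 9 ≥ 7, which holds.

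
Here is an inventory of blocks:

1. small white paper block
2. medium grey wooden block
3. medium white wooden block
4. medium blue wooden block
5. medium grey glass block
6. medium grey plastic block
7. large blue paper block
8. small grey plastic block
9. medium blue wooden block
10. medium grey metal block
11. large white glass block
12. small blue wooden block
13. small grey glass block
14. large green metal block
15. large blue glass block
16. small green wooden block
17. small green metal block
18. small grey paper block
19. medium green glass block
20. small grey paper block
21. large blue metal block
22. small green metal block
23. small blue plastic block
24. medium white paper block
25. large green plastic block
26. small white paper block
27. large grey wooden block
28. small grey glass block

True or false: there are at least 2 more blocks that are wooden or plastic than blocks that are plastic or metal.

There are 11 blocks that are wooden or plastic.
There are 9 blocks that are plastic or metal.
The claim requires 11 − 9 = 2 ≥ 2, which holds.

True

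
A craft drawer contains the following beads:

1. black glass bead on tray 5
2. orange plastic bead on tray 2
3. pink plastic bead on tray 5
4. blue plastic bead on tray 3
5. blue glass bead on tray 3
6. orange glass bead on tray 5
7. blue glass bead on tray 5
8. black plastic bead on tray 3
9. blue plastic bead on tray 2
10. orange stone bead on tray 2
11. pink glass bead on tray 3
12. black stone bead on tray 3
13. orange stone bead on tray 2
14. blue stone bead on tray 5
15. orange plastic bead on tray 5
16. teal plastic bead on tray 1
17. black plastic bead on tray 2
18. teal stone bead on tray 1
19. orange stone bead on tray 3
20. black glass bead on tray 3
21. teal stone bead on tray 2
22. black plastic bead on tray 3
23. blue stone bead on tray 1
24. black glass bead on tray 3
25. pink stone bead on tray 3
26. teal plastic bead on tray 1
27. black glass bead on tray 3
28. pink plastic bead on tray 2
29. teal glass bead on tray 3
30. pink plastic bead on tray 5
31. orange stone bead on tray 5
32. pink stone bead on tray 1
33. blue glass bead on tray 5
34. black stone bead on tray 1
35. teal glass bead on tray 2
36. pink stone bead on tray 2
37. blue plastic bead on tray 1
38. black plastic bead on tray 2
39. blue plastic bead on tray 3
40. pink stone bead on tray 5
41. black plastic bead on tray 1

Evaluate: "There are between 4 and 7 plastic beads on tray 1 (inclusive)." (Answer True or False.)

There are 4 plastic beads on tray 1.
The claim requires 4 ≤ 4 ≤ 7, which holds.

True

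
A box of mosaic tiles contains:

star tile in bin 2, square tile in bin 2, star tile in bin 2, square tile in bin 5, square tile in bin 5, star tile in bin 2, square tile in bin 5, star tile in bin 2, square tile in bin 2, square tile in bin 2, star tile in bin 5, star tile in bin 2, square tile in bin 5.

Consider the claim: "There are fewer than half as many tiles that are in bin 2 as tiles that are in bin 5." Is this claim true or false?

False

|tiles in bin 2| = 8.
|tiles in bin 5| = 5.
The claim requires 2 × 8 = 16 < 5, which does not hold.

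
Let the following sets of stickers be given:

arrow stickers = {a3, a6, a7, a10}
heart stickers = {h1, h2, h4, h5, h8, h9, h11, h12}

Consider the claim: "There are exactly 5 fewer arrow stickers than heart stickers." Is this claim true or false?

False

There are 4 arrow stickers.
There are 8 heart stickers.
The claim requires 8 − 4 (= 4) to equal 5, which does not hold.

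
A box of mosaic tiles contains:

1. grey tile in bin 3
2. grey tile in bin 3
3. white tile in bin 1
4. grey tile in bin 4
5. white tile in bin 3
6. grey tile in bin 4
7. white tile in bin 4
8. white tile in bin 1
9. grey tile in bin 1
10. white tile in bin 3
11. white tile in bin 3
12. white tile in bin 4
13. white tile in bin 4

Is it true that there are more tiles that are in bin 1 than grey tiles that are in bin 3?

True

There are 3 tiles in bin 1.
There are 2 grey tiles in bin 3.
The claim requires 3 > 2, which holds.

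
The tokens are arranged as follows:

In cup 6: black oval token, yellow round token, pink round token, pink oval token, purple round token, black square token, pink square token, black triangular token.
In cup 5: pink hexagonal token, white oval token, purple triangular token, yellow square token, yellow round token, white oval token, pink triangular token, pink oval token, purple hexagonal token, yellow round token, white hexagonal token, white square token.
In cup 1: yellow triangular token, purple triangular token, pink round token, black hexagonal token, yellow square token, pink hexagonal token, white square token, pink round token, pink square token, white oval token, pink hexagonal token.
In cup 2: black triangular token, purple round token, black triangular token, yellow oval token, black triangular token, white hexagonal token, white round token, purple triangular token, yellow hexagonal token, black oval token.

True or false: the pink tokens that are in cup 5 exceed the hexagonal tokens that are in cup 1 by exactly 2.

There are 3 pink tokens in cup 5.
There are 3 hexagonal tokens in cup 1.
The claim requires 3 − 3 (= 0) to equal 2, which does not hold.

False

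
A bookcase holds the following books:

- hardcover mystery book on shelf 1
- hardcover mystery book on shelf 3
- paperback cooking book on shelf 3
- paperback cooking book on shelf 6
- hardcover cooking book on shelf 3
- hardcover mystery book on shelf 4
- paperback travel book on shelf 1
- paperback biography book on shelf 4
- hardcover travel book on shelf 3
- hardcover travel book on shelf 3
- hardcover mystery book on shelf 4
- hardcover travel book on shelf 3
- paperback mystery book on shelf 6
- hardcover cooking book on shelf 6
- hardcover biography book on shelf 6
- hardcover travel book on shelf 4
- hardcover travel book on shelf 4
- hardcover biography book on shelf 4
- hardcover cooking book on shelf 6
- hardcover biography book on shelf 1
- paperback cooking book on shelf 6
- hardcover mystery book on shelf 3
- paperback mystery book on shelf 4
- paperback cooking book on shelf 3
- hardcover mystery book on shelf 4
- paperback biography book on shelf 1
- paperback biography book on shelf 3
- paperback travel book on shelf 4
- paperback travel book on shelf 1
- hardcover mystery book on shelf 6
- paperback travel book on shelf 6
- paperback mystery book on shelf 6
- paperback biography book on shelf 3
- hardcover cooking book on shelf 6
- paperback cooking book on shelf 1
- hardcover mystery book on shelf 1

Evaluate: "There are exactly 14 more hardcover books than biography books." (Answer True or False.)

hardcover books: 20.
biography books: 7.
The claim requires 20 − 7 (= 13) to equal 14, which does not hold.

False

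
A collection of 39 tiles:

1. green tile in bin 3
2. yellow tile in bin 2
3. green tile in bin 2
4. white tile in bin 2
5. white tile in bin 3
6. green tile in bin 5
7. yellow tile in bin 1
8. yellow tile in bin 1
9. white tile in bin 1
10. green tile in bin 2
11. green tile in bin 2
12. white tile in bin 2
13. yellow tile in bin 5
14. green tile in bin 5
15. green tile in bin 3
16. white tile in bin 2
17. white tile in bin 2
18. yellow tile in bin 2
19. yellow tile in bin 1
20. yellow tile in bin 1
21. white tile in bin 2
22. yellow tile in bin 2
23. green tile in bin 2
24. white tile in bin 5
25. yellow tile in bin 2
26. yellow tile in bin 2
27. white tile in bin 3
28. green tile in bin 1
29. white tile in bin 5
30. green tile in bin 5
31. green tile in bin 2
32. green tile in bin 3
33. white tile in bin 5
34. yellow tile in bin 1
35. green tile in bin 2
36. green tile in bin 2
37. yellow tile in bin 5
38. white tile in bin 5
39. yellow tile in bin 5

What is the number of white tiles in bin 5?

4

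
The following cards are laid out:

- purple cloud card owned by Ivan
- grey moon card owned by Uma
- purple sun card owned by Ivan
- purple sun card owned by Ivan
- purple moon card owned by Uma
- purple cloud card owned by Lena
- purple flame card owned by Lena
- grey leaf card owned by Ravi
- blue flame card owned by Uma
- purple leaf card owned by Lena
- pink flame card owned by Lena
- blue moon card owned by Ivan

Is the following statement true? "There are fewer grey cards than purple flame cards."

There are 2 grey cards.
There is 1 purple flame card.
The claim requires 2 < 1, which does not hold.

False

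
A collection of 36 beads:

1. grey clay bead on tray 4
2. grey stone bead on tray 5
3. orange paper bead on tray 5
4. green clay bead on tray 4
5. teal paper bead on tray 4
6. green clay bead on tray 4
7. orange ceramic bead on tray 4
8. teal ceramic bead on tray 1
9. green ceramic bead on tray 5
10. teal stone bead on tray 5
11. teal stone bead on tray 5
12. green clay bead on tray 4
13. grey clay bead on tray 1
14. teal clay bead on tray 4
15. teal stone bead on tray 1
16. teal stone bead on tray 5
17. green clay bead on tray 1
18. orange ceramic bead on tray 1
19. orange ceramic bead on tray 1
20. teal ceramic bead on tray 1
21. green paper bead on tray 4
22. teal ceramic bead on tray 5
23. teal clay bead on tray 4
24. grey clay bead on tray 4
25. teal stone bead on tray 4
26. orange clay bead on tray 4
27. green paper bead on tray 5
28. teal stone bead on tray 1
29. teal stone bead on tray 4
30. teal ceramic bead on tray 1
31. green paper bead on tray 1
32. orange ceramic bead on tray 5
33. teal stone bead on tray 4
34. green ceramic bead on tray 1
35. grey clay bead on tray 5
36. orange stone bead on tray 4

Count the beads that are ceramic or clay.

ceramic: 10; clay: 11; together 10 + 11 = 21.

21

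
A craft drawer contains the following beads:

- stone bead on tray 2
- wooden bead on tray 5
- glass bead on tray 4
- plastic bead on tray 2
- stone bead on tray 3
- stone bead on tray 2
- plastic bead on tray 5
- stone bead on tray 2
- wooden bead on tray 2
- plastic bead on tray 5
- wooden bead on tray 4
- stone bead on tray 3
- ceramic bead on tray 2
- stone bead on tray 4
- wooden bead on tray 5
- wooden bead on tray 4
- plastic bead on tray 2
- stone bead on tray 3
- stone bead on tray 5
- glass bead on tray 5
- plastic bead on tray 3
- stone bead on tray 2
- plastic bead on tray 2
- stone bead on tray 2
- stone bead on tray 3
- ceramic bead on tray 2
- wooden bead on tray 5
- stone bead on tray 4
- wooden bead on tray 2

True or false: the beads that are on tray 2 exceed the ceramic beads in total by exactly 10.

There are 12 beads on tray 2.
There are 2 ceramic beads.
The claim requires 12 − 2 (= 10) to equal 10, which holds.

True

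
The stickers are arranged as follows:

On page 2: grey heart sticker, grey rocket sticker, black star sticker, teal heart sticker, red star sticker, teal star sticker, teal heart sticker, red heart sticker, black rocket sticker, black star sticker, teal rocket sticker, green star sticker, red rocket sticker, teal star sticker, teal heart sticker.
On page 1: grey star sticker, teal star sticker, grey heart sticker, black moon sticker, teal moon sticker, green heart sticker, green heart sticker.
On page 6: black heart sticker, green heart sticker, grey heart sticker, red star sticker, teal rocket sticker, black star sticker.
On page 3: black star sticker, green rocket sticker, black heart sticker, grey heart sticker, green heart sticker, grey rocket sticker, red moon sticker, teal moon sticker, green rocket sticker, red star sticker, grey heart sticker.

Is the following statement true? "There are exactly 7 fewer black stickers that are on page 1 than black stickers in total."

black stickers on page 1: 1.
black stickers: 8.
The claim requires 8 − 1 (= 7) to equal 7, which holds.

True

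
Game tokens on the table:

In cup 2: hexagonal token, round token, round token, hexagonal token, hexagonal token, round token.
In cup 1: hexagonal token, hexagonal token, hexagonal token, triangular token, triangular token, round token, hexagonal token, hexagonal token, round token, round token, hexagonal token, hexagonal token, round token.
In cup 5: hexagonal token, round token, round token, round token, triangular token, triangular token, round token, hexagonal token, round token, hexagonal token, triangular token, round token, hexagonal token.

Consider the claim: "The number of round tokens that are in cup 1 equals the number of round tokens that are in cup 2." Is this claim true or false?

|round tokens in cup 1| = 4.
|round tokens in cup 2| = 3.
The claim requires 4 = 3, which does not hold.

False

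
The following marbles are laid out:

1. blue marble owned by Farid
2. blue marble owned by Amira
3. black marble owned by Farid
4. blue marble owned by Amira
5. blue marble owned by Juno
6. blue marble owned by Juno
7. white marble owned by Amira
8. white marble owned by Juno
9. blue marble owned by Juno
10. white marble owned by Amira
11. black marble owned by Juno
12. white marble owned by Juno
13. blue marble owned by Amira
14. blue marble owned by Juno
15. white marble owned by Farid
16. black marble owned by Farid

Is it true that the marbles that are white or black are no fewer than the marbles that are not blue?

True

marbles that are white or black: 8.
marbles that are not blue: 8.
The claim requires 8 ≥ 8, which holds.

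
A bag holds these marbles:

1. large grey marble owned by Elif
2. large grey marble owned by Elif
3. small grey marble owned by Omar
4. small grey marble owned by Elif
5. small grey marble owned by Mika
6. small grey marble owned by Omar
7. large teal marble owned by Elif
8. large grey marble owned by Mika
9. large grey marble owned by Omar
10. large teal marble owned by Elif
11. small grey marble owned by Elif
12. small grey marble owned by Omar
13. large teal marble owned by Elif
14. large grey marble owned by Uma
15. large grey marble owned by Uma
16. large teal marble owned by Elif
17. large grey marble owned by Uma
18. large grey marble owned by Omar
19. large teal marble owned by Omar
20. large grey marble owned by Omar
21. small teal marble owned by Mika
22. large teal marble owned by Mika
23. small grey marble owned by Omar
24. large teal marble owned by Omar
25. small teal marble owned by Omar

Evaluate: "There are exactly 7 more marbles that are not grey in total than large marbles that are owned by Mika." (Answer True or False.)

True

marbles that are not grey: 9.
large marbles owned by Mika: 2.
The claim requires 9 − 2 (= 7) to equal 7, which holds.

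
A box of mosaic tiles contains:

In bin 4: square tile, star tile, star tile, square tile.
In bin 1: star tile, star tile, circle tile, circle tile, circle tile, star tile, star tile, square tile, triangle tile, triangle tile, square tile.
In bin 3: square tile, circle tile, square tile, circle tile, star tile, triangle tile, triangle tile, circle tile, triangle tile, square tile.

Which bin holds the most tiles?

bin 1

Counts by bin: bin 1→11, bin 3→10, bin 4→4.
The maximum is 11, held uniquely by bin 1.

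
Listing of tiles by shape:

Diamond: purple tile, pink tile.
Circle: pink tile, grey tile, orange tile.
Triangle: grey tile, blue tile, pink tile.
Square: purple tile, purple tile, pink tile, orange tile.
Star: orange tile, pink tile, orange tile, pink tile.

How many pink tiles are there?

6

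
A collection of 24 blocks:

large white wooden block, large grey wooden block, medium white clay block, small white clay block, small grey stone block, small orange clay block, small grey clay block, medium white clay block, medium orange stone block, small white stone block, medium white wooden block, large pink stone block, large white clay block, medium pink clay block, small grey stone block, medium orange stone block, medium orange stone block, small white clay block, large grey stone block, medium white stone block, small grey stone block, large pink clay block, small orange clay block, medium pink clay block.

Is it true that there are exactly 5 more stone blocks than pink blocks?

False

There are 10 stone blocks.
There are 4 pink blocks.
The claim requires 10 − 4 (= 6) to equal 5, which does not hold.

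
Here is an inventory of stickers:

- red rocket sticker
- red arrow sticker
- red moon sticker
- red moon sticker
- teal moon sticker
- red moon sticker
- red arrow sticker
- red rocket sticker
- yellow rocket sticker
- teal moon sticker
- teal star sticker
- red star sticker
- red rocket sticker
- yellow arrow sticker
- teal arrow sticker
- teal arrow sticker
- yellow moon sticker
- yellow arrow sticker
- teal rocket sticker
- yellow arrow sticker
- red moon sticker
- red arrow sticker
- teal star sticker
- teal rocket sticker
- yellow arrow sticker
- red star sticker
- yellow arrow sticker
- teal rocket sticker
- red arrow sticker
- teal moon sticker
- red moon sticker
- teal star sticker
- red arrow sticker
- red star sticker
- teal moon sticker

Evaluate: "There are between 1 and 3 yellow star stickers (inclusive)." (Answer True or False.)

|yellow star stickers| = 0.
The claim requires 1 ≤ 0 ≤ 3, which does not hold.

False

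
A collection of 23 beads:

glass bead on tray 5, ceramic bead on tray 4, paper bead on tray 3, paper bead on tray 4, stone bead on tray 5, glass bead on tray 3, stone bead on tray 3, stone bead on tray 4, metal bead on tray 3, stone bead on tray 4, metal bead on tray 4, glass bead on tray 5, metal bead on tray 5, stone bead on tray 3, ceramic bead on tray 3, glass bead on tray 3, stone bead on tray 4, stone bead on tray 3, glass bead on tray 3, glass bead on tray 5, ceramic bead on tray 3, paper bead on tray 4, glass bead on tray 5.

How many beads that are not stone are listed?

Total beads: 23; with the excluded value: 7; remaining 23 − 7 = 16.

16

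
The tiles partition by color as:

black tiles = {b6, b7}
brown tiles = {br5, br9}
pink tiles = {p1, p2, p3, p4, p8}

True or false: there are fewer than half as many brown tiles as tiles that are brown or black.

|brown tiles| = 2.
|tiles that are brown or black| = 4.
The claim requires 2 × 2 = 4 < 4, which does not hold.

False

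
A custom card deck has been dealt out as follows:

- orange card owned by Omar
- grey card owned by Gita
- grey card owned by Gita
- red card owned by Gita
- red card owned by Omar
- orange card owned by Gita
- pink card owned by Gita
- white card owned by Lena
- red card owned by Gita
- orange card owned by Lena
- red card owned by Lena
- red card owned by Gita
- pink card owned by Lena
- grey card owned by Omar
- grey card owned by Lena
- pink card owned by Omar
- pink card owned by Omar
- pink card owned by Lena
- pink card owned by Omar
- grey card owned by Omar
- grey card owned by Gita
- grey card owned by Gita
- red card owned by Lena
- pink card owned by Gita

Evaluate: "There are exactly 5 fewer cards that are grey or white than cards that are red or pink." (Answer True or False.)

|cards that are grey or white| = 8.
|cards that are red or pink| = 13.
The claim requires 13 − 8 (= 5) to equal 5, which holds.

True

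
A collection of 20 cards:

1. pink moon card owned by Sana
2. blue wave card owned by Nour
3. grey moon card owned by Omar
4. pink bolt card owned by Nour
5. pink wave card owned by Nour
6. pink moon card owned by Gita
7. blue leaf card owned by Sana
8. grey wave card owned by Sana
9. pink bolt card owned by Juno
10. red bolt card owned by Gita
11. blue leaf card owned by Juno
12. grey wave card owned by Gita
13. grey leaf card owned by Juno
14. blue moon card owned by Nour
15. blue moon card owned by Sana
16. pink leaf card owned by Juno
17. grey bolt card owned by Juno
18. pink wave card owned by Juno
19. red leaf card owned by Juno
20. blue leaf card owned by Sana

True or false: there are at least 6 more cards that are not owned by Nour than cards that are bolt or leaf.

|cards that are not owned by Nour| = 16.
|cards that are bolt or leaf| = 10.
The claim requires 16 − 10 = 6 ≥ 6, which holds.

True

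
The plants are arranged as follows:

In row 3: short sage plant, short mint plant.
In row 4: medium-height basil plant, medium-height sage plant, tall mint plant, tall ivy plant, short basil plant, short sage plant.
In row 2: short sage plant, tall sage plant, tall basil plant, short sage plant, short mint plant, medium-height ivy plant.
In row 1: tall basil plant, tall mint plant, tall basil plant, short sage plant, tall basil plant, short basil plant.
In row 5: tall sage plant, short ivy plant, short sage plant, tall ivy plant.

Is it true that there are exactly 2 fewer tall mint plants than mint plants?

tall mint plants: 2.
mint plants: 4.
The claim requires 4 − 2 (= 2) to equal 2, which holds.

True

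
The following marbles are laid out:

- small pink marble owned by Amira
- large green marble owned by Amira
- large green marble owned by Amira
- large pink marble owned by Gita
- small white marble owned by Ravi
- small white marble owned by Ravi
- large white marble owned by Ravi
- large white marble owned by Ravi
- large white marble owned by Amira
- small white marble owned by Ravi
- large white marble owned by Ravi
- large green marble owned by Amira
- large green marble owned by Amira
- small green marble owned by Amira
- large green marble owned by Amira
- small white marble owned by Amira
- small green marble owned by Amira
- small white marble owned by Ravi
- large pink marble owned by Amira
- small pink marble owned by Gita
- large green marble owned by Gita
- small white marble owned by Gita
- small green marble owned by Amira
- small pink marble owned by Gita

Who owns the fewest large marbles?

Gita

Counts by owner (restricted to large marbles): Amira→7, Ravi→3, Gita→2.
The minimum is 2, held uniquely by Gita.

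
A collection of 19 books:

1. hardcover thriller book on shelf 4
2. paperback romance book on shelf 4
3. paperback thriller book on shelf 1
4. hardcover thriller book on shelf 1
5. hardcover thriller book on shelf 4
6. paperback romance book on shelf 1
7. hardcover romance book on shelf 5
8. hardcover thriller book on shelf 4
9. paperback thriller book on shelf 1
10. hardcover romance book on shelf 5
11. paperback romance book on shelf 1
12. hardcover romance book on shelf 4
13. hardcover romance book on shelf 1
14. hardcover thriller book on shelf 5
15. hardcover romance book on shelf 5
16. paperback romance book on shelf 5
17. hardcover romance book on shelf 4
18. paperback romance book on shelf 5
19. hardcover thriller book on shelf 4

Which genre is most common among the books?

Counts by genre: romance 11, thriller 8.
The maximum is 11, held uniquely by romance.

romance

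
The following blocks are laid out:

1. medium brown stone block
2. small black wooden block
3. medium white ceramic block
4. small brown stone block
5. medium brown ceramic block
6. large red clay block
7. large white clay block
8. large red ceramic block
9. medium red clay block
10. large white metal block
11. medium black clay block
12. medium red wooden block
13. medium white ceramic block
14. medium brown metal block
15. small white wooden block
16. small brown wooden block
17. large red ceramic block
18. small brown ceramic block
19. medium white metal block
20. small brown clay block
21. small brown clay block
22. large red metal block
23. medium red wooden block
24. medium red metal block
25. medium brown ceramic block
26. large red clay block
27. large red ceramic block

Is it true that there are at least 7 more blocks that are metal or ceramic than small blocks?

|blocks that are metal or ceramic| = 13.
|small blocks| = 7.
The claim requires 13 − 7 = 6 ≥ 7, which does not hold.

False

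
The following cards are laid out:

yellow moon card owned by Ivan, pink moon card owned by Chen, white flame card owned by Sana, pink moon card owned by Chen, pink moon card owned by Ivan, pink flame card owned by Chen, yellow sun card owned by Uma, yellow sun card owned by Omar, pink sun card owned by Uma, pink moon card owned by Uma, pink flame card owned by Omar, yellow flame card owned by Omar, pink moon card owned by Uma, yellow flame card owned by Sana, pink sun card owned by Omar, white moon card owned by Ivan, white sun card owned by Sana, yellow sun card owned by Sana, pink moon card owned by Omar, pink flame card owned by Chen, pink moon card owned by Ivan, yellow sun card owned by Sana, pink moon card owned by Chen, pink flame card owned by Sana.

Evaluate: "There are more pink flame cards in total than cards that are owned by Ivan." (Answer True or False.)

False

There are 4 pink flame cards.
Count of cards owned by Ivan: 4.
The claim requires 4 > 4, which does not hold.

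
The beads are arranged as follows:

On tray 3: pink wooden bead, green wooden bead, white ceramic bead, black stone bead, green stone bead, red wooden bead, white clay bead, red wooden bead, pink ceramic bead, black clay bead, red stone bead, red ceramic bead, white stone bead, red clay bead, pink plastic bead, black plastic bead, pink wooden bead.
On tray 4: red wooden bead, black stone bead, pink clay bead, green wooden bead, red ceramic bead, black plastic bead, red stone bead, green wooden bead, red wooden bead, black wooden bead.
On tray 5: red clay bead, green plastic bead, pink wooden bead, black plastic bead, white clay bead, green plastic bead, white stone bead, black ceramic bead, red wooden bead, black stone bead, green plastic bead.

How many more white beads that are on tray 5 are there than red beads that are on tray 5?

0

white beads on tray 5: 2.
red beads on tray 5: 2.
2 − 2 = 0.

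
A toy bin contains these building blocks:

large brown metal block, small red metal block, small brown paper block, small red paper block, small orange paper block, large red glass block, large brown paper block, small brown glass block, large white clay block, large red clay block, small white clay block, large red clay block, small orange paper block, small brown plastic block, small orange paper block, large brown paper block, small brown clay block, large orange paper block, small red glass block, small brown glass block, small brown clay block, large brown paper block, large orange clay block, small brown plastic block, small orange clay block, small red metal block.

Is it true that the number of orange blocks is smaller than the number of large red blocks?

orange blocks: 6.
large red blocks: 3.
The claim requires 6 < 3, which does not hold.

False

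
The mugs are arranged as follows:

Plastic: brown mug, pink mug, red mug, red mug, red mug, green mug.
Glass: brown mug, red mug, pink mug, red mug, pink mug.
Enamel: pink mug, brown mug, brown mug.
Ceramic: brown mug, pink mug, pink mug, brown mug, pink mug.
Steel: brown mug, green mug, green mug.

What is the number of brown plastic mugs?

1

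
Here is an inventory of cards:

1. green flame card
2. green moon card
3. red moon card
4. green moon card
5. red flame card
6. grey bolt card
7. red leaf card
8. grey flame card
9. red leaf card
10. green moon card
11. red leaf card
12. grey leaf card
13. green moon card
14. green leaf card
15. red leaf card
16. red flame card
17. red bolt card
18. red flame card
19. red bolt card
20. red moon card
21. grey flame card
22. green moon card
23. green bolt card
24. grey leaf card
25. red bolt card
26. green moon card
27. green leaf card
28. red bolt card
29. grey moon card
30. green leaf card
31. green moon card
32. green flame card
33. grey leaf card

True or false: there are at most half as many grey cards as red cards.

|grey cards| = 7.
|red cards| = 13.
The claim requires 2 × 7 = 14 ≤ 13, which does not hold.

False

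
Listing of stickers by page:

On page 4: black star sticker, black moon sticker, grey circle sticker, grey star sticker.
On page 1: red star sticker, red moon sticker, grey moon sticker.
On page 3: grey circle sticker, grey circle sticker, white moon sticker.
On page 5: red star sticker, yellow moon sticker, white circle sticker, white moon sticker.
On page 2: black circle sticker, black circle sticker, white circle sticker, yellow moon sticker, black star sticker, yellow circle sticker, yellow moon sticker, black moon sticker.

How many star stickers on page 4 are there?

2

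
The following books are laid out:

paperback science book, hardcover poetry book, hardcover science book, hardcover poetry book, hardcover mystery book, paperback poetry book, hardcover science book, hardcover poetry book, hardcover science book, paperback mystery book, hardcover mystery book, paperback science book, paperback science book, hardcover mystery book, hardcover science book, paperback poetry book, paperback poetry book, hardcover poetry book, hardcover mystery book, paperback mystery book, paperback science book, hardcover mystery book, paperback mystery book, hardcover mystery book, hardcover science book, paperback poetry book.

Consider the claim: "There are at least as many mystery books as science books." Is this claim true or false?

True

|mystery books| = 9.
|science books| = 9.
The claim requires 9 ≥ 9, which holds.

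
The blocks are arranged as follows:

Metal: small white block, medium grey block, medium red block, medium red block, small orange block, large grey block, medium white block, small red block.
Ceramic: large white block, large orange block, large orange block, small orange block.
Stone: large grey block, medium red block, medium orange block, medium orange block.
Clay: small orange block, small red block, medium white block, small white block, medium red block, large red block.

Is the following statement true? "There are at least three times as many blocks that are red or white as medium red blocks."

True

|blocks that are red or white| = 12.
|medium red blocks| = 4.
The claim requires 12 ≥ 3 × 4 = 12, which holds.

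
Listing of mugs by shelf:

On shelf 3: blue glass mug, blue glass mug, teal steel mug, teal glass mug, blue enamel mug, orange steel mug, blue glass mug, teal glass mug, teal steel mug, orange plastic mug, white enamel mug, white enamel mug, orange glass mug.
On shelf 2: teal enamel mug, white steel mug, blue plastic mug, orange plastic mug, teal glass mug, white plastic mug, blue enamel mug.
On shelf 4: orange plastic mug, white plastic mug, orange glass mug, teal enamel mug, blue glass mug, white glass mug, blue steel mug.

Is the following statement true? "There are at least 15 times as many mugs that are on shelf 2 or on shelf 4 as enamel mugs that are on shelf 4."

False

mugs on shelf 2 or on shelf 4: 14.
enamel mugs on shelf 4: 1.
The claim requires 14 ≥ 15 × 1 = 15, which does not hold.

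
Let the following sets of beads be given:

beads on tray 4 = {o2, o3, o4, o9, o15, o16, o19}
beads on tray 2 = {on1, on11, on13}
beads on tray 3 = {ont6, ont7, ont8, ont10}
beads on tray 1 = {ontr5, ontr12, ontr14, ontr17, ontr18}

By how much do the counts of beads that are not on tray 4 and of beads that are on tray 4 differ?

beads that are not on tray 4: 12. beads on tray 4: 7.
|12 − 7| = 12 − 7 = 5.

5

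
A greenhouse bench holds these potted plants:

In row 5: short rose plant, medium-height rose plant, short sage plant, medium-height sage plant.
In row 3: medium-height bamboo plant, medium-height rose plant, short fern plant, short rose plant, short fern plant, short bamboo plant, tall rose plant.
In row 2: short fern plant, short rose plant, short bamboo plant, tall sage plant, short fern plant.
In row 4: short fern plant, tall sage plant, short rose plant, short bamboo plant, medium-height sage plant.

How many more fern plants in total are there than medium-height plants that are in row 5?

fern plants: 5.
medium-height plants in row 5: 2.
5 − 2 = 3.

3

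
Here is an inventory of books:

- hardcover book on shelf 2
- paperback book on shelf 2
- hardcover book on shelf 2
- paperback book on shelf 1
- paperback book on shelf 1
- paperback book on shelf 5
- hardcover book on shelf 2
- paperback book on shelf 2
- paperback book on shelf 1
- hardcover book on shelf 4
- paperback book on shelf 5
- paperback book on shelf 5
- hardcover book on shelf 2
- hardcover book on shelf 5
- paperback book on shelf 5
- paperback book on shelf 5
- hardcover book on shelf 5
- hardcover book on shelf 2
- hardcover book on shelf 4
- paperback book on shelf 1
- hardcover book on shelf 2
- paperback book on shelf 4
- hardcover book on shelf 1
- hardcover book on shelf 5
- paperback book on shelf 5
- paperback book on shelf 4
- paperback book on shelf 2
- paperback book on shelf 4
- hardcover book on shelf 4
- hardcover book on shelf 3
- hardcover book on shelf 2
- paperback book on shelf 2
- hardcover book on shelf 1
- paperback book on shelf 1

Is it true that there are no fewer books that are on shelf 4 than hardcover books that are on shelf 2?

False

|books on shelf 4| = 6.
|hardcover books on shelf 2| = 7.
The claim requires 6 ≥ 7, which does not hold.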